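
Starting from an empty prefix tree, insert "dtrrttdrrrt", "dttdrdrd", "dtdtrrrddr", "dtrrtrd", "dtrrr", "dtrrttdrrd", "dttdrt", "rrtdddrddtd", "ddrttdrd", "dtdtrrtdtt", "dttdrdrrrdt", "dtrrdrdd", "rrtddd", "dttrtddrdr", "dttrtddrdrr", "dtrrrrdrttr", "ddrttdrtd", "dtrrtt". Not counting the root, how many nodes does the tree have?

76

For each word, the new-node count is its length minus the longest prefix already in the trie:
  "dtrrttdrrrt" → 11 new (d, t, r, r, t, t, d, r, r, r, t)
  "dttdrdrd" → prefix "dt" already present; 6 new (t, d, r, d, r, d)
  "dtdtrrrddr" → prefix "dt" already present; 8 new (d, t, r, r, r, d, d, r)
  "dtrrtrd" → prefix "dtrrt" already present; 2 new (r, d)
  "dtrrr" → prefix "dtrr" already present; 1 new (r)
  "dtrrttdrrd" → prefix "dtrrttdrr" already present; 1 new (d)
  "dttdrt" → prefix "dttdr" already present; 1 new (t)
  "rrtdddrddtd" → 11 new (r, r, t, d, d, d, r, d, d, t, d)
  "ddrttdrd" → prefix "d" already present; 7 new (d, r, t, t, d, r, d)
  "dtdtrrtdtt" → prefix "dtdtrr" already present; 4 new (t, d, t, t)
  "dttdrdrrrdt" → prefix "dttdrdr" already present; 4 new (r, r, d, t)
  "dtrrdrdd" → prefix "dtrr" already present; 4 new (d, r, d, d)
  "rrtddd" → prefix "rrtddd" already present; 0 new (none)
  "dttrtddrdr" → prefix "dtt" already present; 7 new (r, t, d, d, r, d, r)
  "dttrtddrdrr" → prefix "dttrtddrdr" already present; 1 new (r)
  "dtrrrrdrttr" → prefix "dtrrr" already present; 6 new (r, d, r, t, t, r)
  "ddrttdrtd" → prefix "ddrttdr" already present; 2 new (t, d)
  "dtrrtt" → prefix "dtrrtt" already present; 0 new (none)
Total nodes = 11 + 6 + 8 + 2 + 1 + 1 + 1 + 11 + 7 + 4 + 4 + 4 + 0 + 7 + 1 + 6 + 2 + 0 = 76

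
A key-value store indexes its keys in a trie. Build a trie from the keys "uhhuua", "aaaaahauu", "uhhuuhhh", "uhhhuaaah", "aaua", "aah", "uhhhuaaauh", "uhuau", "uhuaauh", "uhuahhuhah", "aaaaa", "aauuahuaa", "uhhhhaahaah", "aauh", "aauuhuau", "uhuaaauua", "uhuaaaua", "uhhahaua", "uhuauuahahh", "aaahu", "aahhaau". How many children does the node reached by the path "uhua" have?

The children of the "uhua" node are the distinct next characters among strings starting with "uhua".
Characters that immediately follow "uhua" among the stored strings: {a, h, u}.
That node has 3 child edges.

3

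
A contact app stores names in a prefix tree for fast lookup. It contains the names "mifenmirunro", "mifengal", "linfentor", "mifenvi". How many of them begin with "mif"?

3

Filter for entries beginning with "mif":
Words under "mif": mifengal, mifenmirunro, mifenvi
Count: 3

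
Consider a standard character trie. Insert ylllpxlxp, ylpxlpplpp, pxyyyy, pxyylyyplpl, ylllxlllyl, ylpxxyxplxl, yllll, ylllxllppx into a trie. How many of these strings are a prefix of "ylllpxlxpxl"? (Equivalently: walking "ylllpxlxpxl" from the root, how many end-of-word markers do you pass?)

Check each prefix of "ylllpxlxpxl" against the stored set — each match is an end-marker on the path.
Prefixes of the query that are stored words: "ylllpxlxp"
Count: 1

1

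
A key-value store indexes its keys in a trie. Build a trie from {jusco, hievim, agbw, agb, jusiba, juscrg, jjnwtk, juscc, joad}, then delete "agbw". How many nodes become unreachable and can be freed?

1

A node on "agbw"'s path can go only if nothing else ends at it or branches off below it.
The suffix "w" (1 node) is used only by "agbw"; "agb" is itself a stored word, so pruning stops there.
Nodes removed: 1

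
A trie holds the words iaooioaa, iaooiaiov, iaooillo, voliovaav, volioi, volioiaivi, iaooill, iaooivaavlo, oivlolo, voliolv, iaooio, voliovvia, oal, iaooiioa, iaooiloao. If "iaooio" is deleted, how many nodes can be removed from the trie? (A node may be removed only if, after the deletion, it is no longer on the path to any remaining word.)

0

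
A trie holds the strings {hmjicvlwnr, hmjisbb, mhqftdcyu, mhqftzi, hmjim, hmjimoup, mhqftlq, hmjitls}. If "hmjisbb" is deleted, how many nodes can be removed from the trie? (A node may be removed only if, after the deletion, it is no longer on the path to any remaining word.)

After clearing the end-marker at "hmjisbb", prune upward until reaching a node still needed by another word.
The suffix "sbb" (3 nodes) is used only by "hmjisbb"; the node for "hmji" still has the child "c", so pruning stops there.
Nodes removed: 3

3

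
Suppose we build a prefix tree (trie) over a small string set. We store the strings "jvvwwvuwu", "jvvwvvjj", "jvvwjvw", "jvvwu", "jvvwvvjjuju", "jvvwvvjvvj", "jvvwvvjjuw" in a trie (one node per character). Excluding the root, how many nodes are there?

Trace insertions, counting only characters that open a new branch:
  "jvvwwvuwu" → 9 new (j, v, v, w, w, v, u, w, u)
  "jvvwvvjj" → prefix "jvvw" already present; 4 new (v, v, j, j)
  "jvvwjvw" → prefix "jvvw" already present; 3 new (j, v, w)
  "jvvwu" → prefix "jvvw" already present; 1 new (u)
  "jvvwvvjjuju" → prefix "jvvwvvjj" already present; 3 new (u, j, u)
  "jvvwvvjvvj" → prefix "jvvwvvj" already present; 3 new (v, v, j)
  "jvvwvvjjuw" → prefix "jvvwvvjju" already present; 1 new (w)
Total nodes = 9 + 4 + 3 + 1 + 3 + 3 + 1 = 24

24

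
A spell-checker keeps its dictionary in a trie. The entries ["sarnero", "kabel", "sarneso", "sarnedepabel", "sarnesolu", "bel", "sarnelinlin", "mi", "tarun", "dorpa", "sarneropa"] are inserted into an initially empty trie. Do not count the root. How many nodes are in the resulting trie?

46

Trace insertions, counting only characters that open a new branch:
  "sarnero" → 7 new (s, a, r, n, e, r, o)
  "kabel" → 5 new (k, a, b, e, l)
  "sarneso" → prefix "sarne" already present; 2 new (s, o)
  "sarnedepabel" → prefix "sarne" already present; 7 new (d, e, p, a, b, e, l)
  "sarnesolu" → prefix "sarneso" already present; 2 new (l, u)
  "bel" → 3 new (b, e, l)
  "sarnelinlin" → prefix "sarne" already present; 6 new (l, i, n, l, i, n)
  "mi" → 2 new (m, i)
  "tarun" → 5 new (t, a, r, u, n)
  "dorpa" → 5 new (d, o, r, p, a)
  "sarneropa" → prefix "sarnero" already present; 2 new (p, a)
Total nodes = 7 + 5 + 2 + 7 + 2 + 3 + 6 + 2 + 5 + 5 + 2 = 46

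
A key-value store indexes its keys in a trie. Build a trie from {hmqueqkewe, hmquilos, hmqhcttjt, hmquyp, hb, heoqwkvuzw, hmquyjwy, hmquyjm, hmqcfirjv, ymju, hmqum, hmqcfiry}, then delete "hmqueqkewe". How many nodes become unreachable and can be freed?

After clearing the end-marker at "hmqueqkewe", prune upward until reaching a node still needed by another word.
The suffix "eqkewe" (6 nodes) is used only by "hmqueqkewe"; the node for "hmqu" still has the child "i", so pruning stops there.
Nodes removed: 6

6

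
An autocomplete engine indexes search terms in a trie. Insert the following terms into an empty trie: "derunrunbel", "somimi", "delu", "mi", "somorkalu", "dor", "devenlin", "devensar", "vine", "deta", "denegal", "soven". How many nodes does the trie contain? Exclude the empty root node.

Insert word by word; a character creates a node only if that edge doesn't already exist:
  "derunrunbel" → 11 new (d, e, r, u, n, r, u, n, b, e, l)
  "somimi" → 6 new (s, o, m, i, m, i)
  "delu" → prefix "de" already present; 2 new (l, u)
  "mi" → 2 new (m, i)
  "somorkalu" → prefix "som" already present; 6 new (o, r, k, a, l, u)
  "dor" → prefix "d" already present; 2 new (o, r)
  "devenlin" → prefix "de" already present; 6 new (v, e, n, l, i, n)
  "devensar" → prefix "deven" already present; 3 new (s, a, r)
  "vine" → 4 new (v, i, n, e)
  "deta" → prefix "de" already present; 2 new (t, a)
  "denegal" → prefix "de" already present; 5 new (n, e, g, a, l)
  "soven" → prefix "so" already present; 3 new (v, e, n)
Total nodes = 11 + 6 + 2 + 2 + 6 + 2 + 6 + 3 + 4 + 2 + 5 + 3 = 52

52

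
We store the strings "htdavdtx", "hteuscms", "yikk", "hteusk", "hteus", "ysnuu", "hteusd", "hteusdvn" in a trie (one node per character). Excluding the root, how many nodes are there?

26

Trie structure (* marks end of a word):
(root)
├─ h
│  └─ t
│     ├─ d
│     │  └─ a
│     │     └─ v
│     │        └─ d
│     │           └─ t
│     │              └─ x *
│     └─ e
│        └─ u
│           └─ s *
│              ├─ c
│              │  └─ m
│              │     └─ s *
│              ├─ d *
│              │  └─ v
│              │     └─ n *
│              └─ k *
└─ y
   ├─ i
   │  └─ k
   │     └─ k *
   └─ s
      └─ n
         └─ u
            └─ u *
Counting every labelled node above: 26.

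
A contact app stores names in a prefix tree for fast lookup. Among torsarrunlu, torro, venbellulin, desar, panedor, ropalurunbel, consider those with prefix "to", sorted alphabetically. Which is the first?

torro

DFS of the "to" subtree visits, in order: "torro", "torsarrunlu"
The 1st is torro.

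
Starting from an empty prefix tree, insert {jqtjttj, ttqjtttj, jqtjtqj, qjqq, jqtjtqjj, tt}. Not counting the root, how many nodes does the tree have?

22

Trace insertions, counting only characters that open a new branch:
  "jqtjttj" → 7 new (j, q, t, j, t, t, j)
  "ttqjtttj" → 8 new (t, t, q, j, t, t, t, j)
  "jqtjtqj" → prefix "jqtjt" already present; 2 new (q, j)
  "qjqq" → 4 new (q, j, q, q)
  "jqtjtqjj" → prefix "jqtjtqj" already present; 1 new (j)
  "tt" → prefix "tt" already present; 0 new (none)
Total nodes = 7 + 8 + 2 + 4 + 1 + 0 = 22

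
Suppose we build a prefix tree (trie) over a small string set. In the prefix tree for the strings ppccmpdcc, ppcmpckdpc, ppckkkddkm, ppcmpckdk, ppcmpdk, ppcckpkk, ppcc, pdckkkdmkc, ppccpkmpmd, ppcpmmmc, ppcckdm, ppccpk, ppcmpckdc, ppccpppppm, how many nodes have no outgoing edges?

12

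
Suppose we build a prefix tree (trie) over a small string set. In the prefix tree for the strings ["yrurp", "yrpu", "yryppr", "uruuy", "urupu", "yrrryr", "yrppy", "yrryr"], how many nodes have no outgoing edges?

Leaves are exactly the stored words that no other stored word extends.
Those words: "urupu", "uruuy", "yrppy", "yrpu", "yrrryr", "yrryr", "yrurp", "yryppr"
Leaf count: 8

8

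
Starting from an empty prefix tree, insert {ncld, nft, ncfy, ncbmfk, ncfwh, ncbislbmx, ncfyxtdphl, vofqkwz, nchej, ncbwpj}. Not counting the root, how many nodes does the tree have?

39

For each word, the new-node count is its length minus the longest prefix already in the trie:
  "ncld" → 4 new (n, c, l, d)
  "nft" → prefix "n" already present; 2 new (f, t)
  "ncfy" → prefix "nc" already present; 2 new (f, y)
  "ncbmfk" → prefix "nc" already present; 4 new (b, m, f, k)
  "ncfwh" → prefix "ncf" already present; 2 new (w, h)
  "ncbislbmx" → prefix "ncb" already present; 6 new (i, s, l, b, m, x)
  "ncfyxtdphl" → prefix "ncfy" already present; 6 new (x, t, d, p, h, l)
  "vofqkwz" → 7 new (v, o, f, q, k, w, z)
  "nchej" → prefix "nc" already present; 3 new (h, e, j)
  "ncbwpj" → prefix "ncb" already present; 3 new (w, p, j)
Total nodes = 4 + 2 + 2 + 4 + 2 + 6 + 6 + 7 + 3 + 3 = 39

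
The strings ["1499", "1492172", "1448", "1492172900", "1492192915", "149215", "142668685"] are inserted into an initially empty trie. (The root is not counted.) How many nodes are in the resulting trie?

Trie structure (* marks end of a word):
(root)
└─ 1
   └─ 4
      ├─ 2
      │  └─ 6
      │     └─ 6
      │        └─ 8
      │           └─ 6
      │              └─ 8
      │                 └─ 5 *
      ├─ 4
      │  └─ 8 *
      └─ 9
         ├─ 2
         │  └─ 1
         │     ├─ 5 *
         │     ├─ 7
         │     │  └─ 2 *
         │     │     └─ 9
         │     │        └─ 0
         │     │           └─ 0 *
         │     └─ 9
         │        └─ 2
         │           └─ 9
         │              └─ 1
         │                 └─ 5 *
         └─ 9 *
Counting every labelled node above: 26.

26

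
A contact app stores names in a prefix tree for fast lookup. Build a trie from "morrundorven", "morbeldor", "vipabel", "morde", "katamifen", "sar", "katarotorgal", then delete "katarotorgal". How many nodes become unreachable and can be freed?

Walk "katarotorgal" from the leaf back toward the root, removing each node that no remaining word uses.
The suffix "rotorgal" (8 nodes) is used only by "katarotorgal"; the node for "kata" still has the child "m", so pruning stops there.
Nodes removed: 8

8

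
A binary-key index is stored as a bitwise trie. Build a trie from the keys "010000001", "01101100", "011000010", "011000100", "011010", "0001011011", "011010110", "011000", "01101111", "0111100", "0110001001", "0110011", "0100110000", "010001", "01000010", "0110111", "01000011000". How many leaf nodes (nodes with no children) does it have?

13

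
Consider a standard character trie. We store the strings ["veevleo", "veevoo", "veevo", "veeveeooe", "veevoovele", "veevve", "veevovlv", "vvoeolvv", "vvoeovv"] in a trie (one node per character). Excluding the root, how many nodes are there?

Count nodes per top-level branch (shared prefixes stored once):
  'v'-branch (veeveeooe, veevleo, veevo, veevoo, veevoovele, veevovlv, veevve, vvoeolvv, vvoeovv): 32 nodes
Sum: 32

32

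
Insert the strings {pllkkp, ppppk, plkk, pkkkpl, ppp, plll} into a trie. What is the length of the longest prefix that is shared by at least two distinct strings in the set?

3

Equivalently: take the maximum, over all pairs, of their longest common prefix length.
"pllkkp" and "plll" agree on "pll" (3 characters) before diverging; nothing deeper is shared.
Longest shared-prefix length: 3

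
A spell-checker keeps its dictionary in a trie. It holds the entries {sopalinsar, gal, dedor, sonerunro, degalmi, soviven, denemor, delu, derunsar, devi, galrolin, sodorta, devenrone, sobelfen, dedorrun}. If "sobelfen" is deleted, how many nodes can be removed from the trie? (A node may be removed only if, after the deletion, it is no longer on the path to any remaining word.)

After clearing the end-marker at "sobelfen", prune upward until reaching a node still needed by another word.
The suffix "belfen" (6 nodes) is used only by "sobelfen"; the node for "so" still has the child "p", so pruning stops there.
Nodes removed: 6

6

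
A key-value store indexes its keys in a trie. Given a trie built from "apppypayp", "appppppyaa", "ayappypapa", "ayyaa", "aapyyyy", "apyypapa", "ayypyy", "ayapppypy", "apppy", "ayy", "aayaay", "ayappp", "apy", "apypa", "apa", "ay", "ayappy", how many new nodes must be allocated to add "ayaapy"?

3

"aya" is already a path in the trie; the remaining "apy" must be added.
New nodes needed: |"ayaapy"| − 3 = 6 − 3 = 3.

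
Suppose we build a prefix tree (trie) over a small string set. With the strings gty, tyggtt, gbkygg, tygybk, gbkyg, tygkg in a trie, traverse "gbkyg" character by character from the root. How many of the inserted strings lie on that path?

1

Check each prefix of "gbkyg" against the stored set — each match is an end-marker on the path.
Prefixes of the query that are stored words: "gbkyg"
Count: 1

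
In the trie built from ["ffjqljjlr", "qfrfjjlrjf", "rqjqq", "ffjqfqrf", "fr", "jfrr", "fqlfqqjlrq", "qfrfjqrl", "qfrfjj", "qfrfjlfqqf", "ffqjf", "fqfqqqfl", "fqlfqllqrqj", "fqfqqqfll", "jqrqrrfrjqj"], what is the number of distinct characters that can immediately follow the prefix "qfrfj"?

The children of the "qfrfj" node are the distinct next characters among strings starting with "qfrfj".
Characters that immediately follow "qfrfj" among the stored strings: {j, l, q}.
That node has 3 child edges.

3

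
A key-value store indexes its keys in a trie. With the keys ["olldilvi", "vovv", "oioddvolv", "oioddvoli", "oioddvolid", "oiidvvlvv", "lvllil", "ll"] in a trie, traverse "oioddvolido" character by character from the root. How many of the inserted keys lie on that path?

Walk "oioddvolido" from the root; an end-of-word marker is hit whenever a stored word is a prefix of "oioddvolido".
Prefixes of the query that are stored words: "oioddvoli", "oioddvolid"
Count: 2

2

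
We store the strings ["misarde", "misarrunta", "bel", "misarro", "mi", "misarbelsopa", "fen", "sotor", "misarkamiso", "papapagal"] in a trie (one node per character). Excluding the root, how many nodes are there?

For each word, the new-node count is its length minus the longest prefix already in the trie:
  "misarde" → 7 new (m, i, s, a, r, d, e)
  "misarrunta" → prefix "misar" already present; 5 new (r, u, n, t, a)
  "bel" → 3 new (b, e, l)
  "misarro" → prefix "misarr" already present; 1 new (o)
  "mi" → prefix "mi" already present; 0 new (none)
  "misarbelsopa" → prefix "misar" already present; 7 new (b, e, l, s, o, p, a)
  "fen" → 3 new (f, e, n)
  "sotor" → 5 new (s, o, t, o, r)
  "misarkamiso" → prefix "misar" already present; 6 new (k, a, m, i, s, o)
  "papapagal" → 9 new (p, a, p, a, p, a, g, a, l)
Total nodes = 7 + 5 + 3 + 1 + 0 + 7 + 3 + 5 + 6 + 9 = 46

46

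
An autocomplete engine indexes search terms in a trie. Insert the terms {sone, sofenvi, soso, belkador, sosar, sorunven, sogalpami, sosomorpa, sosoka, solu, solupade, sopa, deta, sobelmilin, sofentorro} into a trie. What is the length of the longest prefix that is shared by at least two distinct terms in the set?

Look for the deepest trie node that still has at least two words in its subtree.
e.g. "sofentorro" and "sofenvi" share the prefix "sofen" of length 5; no pair shares a longer one.
Longest shared-prefix length: 5

5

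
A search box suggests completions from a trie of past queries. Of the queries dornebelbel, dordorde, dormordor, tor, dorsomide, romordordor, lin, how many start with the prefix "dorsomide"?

Filter for entries beginning with "dorsomide":
Words under "dorsomide": dorsomide
Count: 1

1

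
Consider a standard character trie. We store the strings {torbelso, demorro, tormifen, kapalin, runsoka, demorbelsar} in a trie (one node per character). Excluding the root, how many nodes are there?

Count nodes per top-level branch (shared prefixes stored once):
  'd'-branch (demorbelsar, demorro): 13 nodes
  'k'-branch (kapalin): 7 nodes
  'r'-branch (runsoka): 7 nodes
  't'-branch (torbelso, tormifen): 13 nodes
Sum: 40

40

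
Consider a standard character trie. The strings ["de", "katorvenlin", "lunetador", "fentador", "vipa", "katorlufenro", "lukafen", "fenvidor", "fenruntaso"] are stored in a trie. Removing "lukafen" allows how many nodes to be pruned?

After clearing the end-marker at "lukafen", prune upward until reaching a node still needed by another word.
The suffix "kafen" (5 nodes) is used only by "lukafen"; the node for "lu" still has the child "n", so pruning stops there.
Nodes removed: 5

5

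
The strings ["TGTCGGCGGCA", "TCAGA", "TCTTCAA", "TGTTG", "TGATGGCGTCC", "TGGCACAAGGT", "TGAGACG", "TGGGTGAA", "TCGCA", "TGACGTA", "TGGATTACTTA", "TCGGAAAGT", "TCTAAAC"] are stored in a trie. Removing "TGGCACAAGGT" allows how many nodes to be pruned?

8

Walk "TGGCACAAGGT" from the leaf back toward the root, removing each node that no remaining word uses.
The suffix "CACAAGGT" (8 nodes) is used only by "TGGCACAAGGT"; the node for "TGG" still has the child "G", so pruning stops there.
Nodes removed: 8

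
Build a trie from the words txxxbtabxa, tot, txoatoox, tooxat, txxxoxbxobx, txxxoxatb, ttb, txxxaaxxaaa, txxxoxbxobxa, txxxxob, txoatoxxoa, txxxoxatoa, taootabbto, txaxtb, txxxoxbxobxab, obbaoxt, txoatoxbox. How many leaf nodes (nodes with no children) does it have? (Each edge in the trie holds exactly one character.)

A leaf is a node with no children — equivalently, the end of a word that is not a proper prefix of any other stored word.
Those words: "obbaoxt", "taootabbto", "tooxat", "tot", "ttb", "txaxtb", "txoatoox", "txoatoxbox", "txoatoxxoa", "txxxaaxxaaa", "txxxbtabxa", "txxxoxatb", "txxxoxatoa", "txxxoxbxobxab", "txxxxob"
Leaf count: 15

15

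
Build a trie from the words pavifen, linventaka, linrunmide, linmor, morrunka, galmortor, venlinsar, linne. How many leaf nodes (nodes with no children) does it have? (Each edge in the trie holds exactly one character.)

8

A leaf is a node with no children — equivalently, the end of a word that is not a proper prefix of any other stored word.
Those words: "galmortor", "linmor", "linne", "linrunmide", "linventaka", "morrunka", "pavifen", "venlinsar"
Leaf count: 8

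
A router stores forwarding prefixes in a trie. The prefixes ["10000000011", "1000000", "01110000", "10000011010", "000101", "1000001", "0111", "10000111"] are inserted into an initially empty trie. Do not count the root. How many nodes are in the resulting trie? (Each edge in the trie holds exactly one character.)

32

Trie structure (* marks end of a word):
(root)
├─ 0
│  ├─ 0
│  │  └─ 0
│  │     └─ 1
│  │        └─ 0
│  │           └─ 1 *
│  └─ 1
│     └─ 1
│        └─ 1 *
│           └─ 0
│              └─ 0
│                 └─ 0
│                    └─ 0 *
└─ 1
   └─ 0
      └─ 0
         └─ 0
            └─ 0
               ├─ 0
               │  ├─ 0 *
               │  │  └─ 0
               │  │     └─ 0
               │  │        └─ 1
               │  │           └─ 1 *
               │  └─ 1 *
               │     └─ 1
               │        └─ 0
               │           └─ 1
               │              └─ 0 *
               └─ 1
                  └─ 1
                     └─ 1 *
Counting every labelled node above: 32.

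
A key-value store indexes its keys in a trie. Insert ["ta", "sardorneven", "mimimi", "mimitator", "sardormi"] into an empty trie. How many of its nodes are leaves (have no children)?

Leaves are exactly the stored words that no other stored word extends.
Those words: "mimimi", "mimitator", "sardormi", "sardorneven", "ta"
Leaf count: 5

5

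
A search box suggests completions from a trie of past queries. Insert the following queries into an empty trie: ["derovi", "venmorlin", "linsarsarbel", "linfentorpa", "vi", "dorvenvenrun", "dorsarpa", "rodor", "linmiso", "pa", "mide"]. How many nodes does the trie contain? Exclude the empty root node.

Trace insertions, counting only characters that open a new branch:
  "derovi" → 6 new (d, e, r, o, v, i)
  "venmorlin" → 9 new (v, e, n, m, o, r, l, i, n)
  "linsarsarbel" → 12 new (l, i, n, s, a, r, s, a, r, b, e, l)
  "linfentorpa" → prefix "lin" already present; 8 new (f, e, n, t, o, r, p, a)
  "vi" → prefix "v" already present; 1 new (i)
  "dorvenvenrun" → prefix "d" already present; 11 new (o, r, v, e, n, v, e, n, r, u, n)
  "dorsarpa" → prefix "dor" already present; 5 new (s, a, r, p, a)
  "rodor" → 5 new (r, o, d, o, r)
  "linmiso" → prefix "lin" already present; 4 new (m, i, s, o)
  "pa" → 2 new (p, a)
  "mide" → 4 new (m, i, d, e)
Total nodes = 6 + 9 + 12 + 8 + 1 + 11 + 5 + 5 + 4 + 2 + 4 = 67

67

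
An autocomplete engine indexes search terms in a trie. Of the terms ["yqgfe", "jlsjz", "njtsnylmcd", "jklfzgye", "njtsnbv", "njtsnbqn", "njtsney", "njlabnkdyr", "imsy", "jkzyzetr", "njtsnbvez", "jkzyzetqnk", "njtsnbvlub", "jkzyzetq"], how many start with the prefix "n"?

Filter for entries beginning with "n":
Matches: "njlabnkdyr", "njtsnbqn", "njtsnbv", "njtsnbvez", "njtsnbvlub", "njtsney", "njtsnylmcd"
Count: 7

7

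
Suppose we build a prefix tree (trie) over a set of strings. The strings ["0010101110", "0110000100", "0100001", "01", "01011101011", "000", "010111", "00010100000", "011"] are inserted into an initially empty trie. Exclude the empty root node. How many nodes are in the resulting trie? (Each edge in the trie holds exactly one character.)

Count nodes per top-level branch (shared prefixes stored once):
  '0'-branch (000, 00010100000, 0010101110, 01, 0100001, 010111, 01011101011, 011, 0110000100): 41 nodes
Sum: 41

41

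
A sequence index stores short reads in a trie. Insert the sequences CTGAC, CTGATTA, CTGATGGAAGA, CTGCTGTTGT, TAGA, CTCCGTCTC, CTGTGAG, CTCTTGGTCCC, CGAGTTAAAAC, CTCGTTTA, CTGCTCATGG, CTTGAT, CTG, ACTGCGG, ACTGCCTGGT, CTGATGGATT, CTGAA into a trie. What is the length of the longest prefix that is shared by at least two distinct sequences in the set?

8

The deepest shared node is where two words last agree before diverging.
e.g. "CTGATGGAAGA" and "CTGATGGATT" share the prefix "CTGATGGA" of length 8; no pair shares a longer one.
Longest shared-prefix length: 8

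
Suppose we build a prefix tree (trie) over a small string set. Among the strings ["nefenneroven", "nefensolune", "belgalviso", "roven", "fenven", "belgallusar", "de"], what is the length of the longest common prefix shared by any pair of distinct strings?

Equivalently: take the maximum, over all pairs, of their longest common prefix length.
"belgallusar" and "belgalviso" agree on "belgal" (6 characters) before diverging; nothing deeper is shared.
Longest shared-prefix length: 6

6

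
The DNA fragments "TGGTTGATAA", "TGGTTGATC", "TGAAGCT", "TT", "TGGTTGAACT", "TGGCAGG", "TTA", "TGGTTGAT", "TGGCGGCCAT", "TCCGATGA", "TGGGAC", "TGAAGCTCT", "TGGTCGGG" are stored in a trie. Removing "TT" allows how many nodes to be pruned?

0

Walk "TT" from the leaf back toward the root, removing each node that no remaining word uses.
Every node on "TT" is still needed (e.g. by "TTA"), so nothing is freed.
Nodes removed: 0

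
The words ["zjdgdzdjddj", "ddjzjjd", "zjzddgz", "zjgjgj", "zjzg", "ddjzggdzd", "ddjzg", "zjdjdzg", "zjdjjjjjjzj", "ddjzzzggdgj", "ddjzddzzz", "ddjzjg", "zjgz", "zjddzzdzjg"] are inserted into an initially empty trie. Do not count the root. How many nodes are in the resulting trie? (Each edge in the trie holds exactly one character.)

65

Trace insertions, counting only characters that open a new branch:
  "zjdgdzdjddj" → 11 new (z, j, d, g, d, z, d, j, d, d, j)
  "ddjzjjd" → 7 new (d, d, j, z, j, j, d)
  "zjzddgz" → prefix "zj" already present; 5 new (z, d, d, g, z)
  "zjgjgj" → prefix "zj" already present; 4 new (g, j, g, j)
  "zjzg" → prefix "zjz" already present; 1 new (g)
  "ddjzggdzd" → prefix "ddjz" already present; 5 new (g, g, d, z, d)
  "ddjzg" → prefix "ddjzg" already present; 0 new (none)
  "zjdjdzg" → prefix "zjd" already present; 4 new (j, d, z, g)
  "zjdjjjjjjzj" → prefix "zjdj" already present; 7 new (j, j, j, j, j, z, j)
  "ddjzzzggdgj" → prefix "ddjz" already present; 7 new (z, z, g, g, d, g, j)
  "ddjzddzzz" → prefix "ddjz" already present; 5 new (d, d, z, z, z)
  "ddjzjg" → prefix "ddjzj" already present; 1 new (g)
  "zjgz" → prefix "zjg" already present; 1 new (z)
  "zjddzzdzjg" → prefix "zjd" already present; 7 new (d, z, z, d, z, j, g)
Total nodes = 11 + 7 + 5 + 4 + 1 + 5 + 0 + 4 + 7 + 7 + 5 + 1 + 1 + 7 = 65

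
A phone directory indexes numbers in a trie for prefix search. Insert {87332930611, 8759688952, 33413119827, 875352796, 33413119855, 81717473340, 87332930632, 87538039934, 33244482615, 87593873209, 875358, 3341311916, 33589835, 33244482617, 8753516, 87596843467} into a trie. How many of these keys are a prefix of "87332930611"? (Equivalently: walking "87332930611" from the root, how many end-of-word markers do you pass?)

1

Check each prefix of "87332930611" against the stored set — each match is an end-marker on the path.
Prefixes of the query that are stored words: "87332930611"
Count: 1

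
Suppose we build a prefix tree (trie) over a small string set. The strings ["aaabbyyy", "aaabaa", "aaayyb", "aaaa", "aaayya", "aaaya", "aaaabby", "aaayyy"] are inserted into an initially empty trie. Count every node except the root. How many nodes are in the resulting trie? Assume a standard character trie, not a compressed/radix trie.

20

Insert word by word; a character creates a node only if that edge doesn't already exist:
  "aaabbyyy" → 8 new (a, a, a, b, b, y, y, y)
  "aaabaa" → prefix "aaab" already present; 2 new (a, a)
  "aaayyb" → prefix "aaa" already present; 3 new (y, y, b)
  "aaaa" → prefix "aaa" already present; 1 new (a)
  "aaayya" → prefix "aaayy" already present; 1 new (a)
  "aaaya" → prefix "aaay" already present; 1 new (a)
  "aaaabby" → prefix "aaaa" already present; 3 new (b, b, y)
  "aaayyy" → prefix "aaayy" already present; 1 new (y)
Total nodes = 8 + 2 + 3 + 1 + 1 + 1 + 3 + 1 = 20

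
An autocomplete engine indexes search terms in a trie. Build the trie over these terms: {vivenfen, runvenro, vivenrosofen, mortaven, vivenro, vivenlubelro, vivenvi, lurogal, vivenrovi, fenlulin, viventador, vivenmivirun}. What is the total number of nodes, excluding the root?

69

For each word, the new-node count is its length minus the longest prefix already in the trie:
  "vivenfen" → 8 new (v, i, v, e, n, f, e, n)
  "runvenro" → 8 new (r, u, n, v, e, n, r, o)
  "vivenrosofen" → prefix "viven" already present; 7 new (r, o, s, o, f, e, n)
  "mortaven" → 8 new (m, o, r, t, a, v, e, n)
  "vivenro" → prefix "vivenro" already present; 0 new (none)
  "vivenlubelro" → prefix "viven" already present; 7 new (l, u, b, e, l, r, o)
  "vivenvi" → prefix "viven" already present; 2 new (v, i)
  "lurogal" → 7 new (l, u, r, o, g, a, l)
  "vivenrovi" → prefix "vivenro" already present; 2 new (v, i)
  "fenlulin" → 8 new (f, e, n, l, u, l, i, n)
  "viventador" → prefix "viven" already present; 5 new (t, a, d, o, r)
  "vivenmivirun" → prefix "viven" already present; 7 new (m, i, v, i, r, u, n)
Total nodes = 8 + 8 + 7 + 8 + 0 + 7 + 2 + 7 + 2 + 8 + 5 + 7 = 69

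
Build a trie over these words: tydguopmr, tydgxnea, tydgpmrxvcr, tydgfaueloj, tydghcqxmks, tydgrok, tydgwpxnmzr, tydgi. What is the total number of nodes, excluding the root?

Insert word by word; a character creates a node only if that edge doesn't already exist:
  "tydguopmr" → 9 new (t, y, d, g, u, o, p, m, r)
  "tydgxnea" → prefix "tydg" already present; 4 new (x, n, e, a)
  "tydgpmrxvcr" → prefix "tydg" already present; 7 new (p, m, r, x, v, c, r)
  "tydgfaueloj" → prefix "tydg" already present; 7 new (f, a, u, e, l, o, j)
  "tydghcqxmks" → prefix "tydg" already present; 7 new (h, c, q, x, m, k, s)
  "tydgrok" → prefix "tydg" already present; 3 new (r, o, k)
  "tydgwpxnmzr" → prefix "tydg" already present; 7 new (w, p, x, n, m, z, r)
  "tydgi" → prefix "tydg" already present; 1 new (i)
Total nodes = 9 + 4 + 7 + 7 + 7 + 3 + 7 + 1 = 45

45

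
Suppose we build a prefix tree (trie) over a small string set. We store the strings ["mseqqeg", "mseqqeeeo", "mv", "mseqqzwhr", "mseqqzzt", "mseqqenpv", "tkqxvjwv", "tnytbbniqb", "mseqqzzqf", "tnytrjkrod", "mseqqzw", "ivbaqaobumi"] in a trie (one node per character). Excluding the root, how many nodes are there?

For each word, the new-node count is its length minus the longest prefix already in the trie:
  "mseqqeg" → 7 new (m, s, e, q, q, e, g)
  "mseqqeeeo" → prefix "mseqqe" already present; 3 new (e, e, o)
  "mv" → prefix "m" already present; 1 new (v)
  "mseqqzwhr" → prefix "mseqq" already present; 4 new (z, w, h, r)
  "mseqqzzt" → prefix "mseqqz" already present; 2 new (z, t)
  "mseqqenpv" → prefix "mseqqe" already present; 3 new (n, p, v)
  "tkqxvjwv" → 8 new (t, k, q, x, v, j, w, v)
  "tnytbbniqb" → prefix "t" already present; 9 new (n, y, t, b, b, n, i, q, b)
  "mseqqzzqf" → prefix "mseqqzz" already present; 2 new (q, f)
  "tnytrjkrod" → prefix "tnyt" already present; 6 new (r, j, k, r, o, d)
  "mseqqzw" → prefix "mseqqzw" already present; 0 new (none)
  "ivbaqaobumi" → 11 new (i, v, b, a, q, a, o, b, u, m, i)
Total nodes = 7 + 3 + 1 + 4 + 2 + 3 + 8 + 9 + 2 + 6 + 0 + 11 = 56

56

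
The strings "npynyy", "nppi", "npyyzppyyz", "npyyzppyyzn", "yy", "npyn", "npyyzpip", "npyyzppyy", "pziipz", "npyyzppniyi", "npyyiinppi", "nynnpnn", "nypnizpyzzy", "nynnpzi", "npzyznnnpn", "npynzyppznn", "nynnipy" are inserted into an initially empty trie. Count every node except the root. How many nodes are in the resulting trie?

71

For each word, the new-node count is its length minus the longest prefix already in the trie:
  "npynyy" → 6 new (n, p, y, n, y, y)
  "nppi" → prefix "np" already present; 2 new (p, i)
  "npyyzppyyz" → prefix "npy" already present; 7 new (y, z, p, p, y, y, z)
  "npyyzppyyzn" → prefix "npyyzppyyz" already present; 1 new (n)
  "yy" → 2 new (y, y)
  "npyn" → prefix "npyn" already present; 0 new (none)
  "npyyzpip" → prefix "npyyzp" already present; 2 new (i, p)
  "npyyzppyy" → prefix "npyyzppyy" already present; 0 new (none)
  "pziipz" → 6 new (p, z, i, i, p, z)
  "npyyzppniyi" → prefix "npyyzpp" already present; 4 new (n, i, y, i)
  "npyyiinppi" → prefix "npyy" already present; 6 new (i, i, n, p, p, i)
  "nynnpnn" → prefix "n" already present; 6 new (y, n, n, p, n, n)
  "nypnizpyzzy" → prefix "ny" already present; 9 new (p, n, i, z, p, y, z, z, y)
  "nynnpzi" → prefix "nynnp" already present; 2 new (z, i)
  "npzyznnnpn" → prefix "np" already present; 8 new (z, y, z, n, n, n, p, n)
  "npynzyppznn" → prefix "npyn" already present; 7 new (z, y, p, p, z, n, n)
  "nynnipy" → prefix "nynn" already present; 3 new (i, p, y)
Total nodes = 6 + 2 + 7 + 1 + 2 + 0 + 2 + 0 + 6 + 4 + 6 + 6 + 9 + 2 + 8 + 7 + 3 = 71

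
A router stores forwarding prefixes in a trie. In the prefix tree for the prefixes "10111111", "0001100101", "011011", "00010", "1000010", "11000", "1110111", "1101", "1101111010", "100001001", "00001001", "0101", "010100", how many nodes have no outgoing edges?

Leaves are exactly the stored words that no other stored word extends.
Those words: "00001001", "00010", "0001100101", "010100", "011011", "100001001", "10111111", "11000", "1101111010", "1110111"
Leaf count: 10

10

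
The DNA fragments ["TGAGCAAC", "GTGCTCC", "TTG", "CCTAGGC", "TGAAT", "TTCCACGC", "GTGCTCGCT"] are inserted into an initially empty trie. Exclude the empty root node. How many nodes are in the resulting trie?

35

Insert word by word; a character creates a node only if that edge doesn't already exist:
  "TGAGCAAC" → 8 new (T, G, A, G, C, A, A, C)
  "GTGCTCC" → 7 new (G, T, G, C, T, C, C)
  "TTG" → prefix "T" already present; 2 new (T, G)
  "CCTAGGC" → 7 new (C, C, T, A, G, G, C)
  "TGAAT" → prefix "TGA" already present; 2 new (A, T)
  "TTCCACGC" → prefix "TT" already present; 6 new (C, C, A, C, G, C)
  "GTGCTCGCT" → prefix "GTGCTC" already present; 3 new (G, C, T)
Total nodes = 8 + 7 + 2 + 7 + 2 + 6 + 3 = 35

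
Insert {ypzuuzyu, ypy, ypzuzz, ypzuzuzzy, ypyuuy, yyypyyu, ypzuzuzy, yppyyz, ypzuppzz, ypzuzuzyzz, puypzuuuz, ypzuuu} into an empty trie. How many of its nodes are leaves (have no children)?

10

A leaf is a node with no children — equivalently, the end of a word that is not a proper prefix of any other stored word.
Those words: "puypzuuuz", "yppyyz", "ypyuuy", "ypzuppzz", "ypzuuu", "ypzuuzyu", "ypzuzuzyzz", "ypzuzuzzy", "ypzuzz", "yyypyyu"
Leaf count: 10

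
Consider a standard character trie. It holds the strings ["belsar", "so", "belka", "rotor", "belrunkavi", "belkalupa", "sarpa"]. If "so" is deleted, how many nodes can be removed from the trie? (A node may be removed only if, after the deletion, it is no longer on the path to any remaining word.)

After clearing the end-marker at "so", prune upward until reaching a node still needed by another word.
The suffix "o" (1 node) is used only by "so"; the node for "s" still has the child "a", so pruning stops there.
Nodes removed: 1

1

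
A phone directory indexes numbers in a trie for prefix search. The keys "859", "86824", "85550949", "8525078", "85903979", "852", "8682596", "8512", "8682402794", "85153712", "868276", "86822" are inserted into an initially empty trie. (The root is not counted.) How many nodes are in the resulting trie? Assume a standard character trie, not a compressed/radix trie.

Count nodes per top-level branch (shared prefixes stored once):
  '8'-branch (8512, 85153712, 852, 8525078, 85550949, 859, 85903979, 86822, 86824, 8682402794, 8682596, 868276): 41 nodes
Sum: 41

41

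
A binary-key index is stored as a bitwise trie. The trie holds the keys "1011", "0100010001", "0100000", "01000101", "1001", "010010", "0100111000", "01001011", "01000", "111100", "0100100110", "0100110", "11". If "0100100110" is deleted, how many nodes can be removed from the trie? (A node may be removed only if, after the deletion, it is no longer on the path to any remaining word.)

4

A node on "0100100110"'s path can go only if nothing else ends at it or branches off below it.
The suffix "0110" (4 nodes) is used only by "0100100110"; the node for "010010" still has the child "1", so pruning stops there.
Nodes removed: 4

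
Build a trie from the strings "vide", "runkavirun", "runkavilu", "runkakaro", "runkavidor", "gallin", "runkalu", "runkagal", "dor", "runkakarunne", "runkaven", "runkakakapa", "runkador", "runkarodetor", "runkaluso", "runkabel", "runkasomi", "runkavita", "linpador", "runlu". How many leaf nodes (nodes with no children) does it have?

19

A leaf is a node with no children — equivalently, the end of a word that is not a proper prefix of any other stored word.
Those words: "dor", "gallin", "linpador", "runkabel", "runkador", "runkagal", "runkakakapa", "runkakaro", "runkakarunne", "runkaluso", "runkarodetor", "runkasomi", "runkaven", "runkavidor", "runkavilu", "runkavirun", "runkavita", "runlu", "vide"
Leaf count: 19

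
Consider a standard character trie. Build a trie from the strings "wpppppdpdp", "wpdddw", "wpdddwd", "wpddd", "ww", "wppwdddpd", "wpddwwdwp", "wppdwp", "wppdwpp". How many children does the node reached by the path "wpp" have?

3

Walk "wpp" from the root, arriving at one node.
Characters that immediately follow "wpp" among the stored strings: {d, p, w}.
That node has 3 child edges.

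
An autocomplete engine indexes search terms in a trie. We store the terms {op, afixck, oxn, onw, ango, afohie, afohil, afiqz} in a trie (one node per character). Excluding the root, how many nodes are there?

22

Count nodes per top-level branch (shared prefixes stored once):
  'a'-branch (afiqz, afixck, afohie, afohil, ango): 16 nodes
  'o'-branch (onw, op, oxn): 6 nodes
Sum: 22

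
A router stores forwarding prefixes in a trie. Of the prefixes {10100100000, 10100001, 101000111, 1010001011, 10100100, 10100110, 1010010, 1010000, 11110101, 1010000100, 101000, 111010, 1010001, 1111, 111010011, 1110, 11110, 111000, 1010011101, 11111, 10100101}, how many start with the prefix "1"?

Walk to "1"; the words in its subtree are exactly those with that prefix.
Matches: "101000", "1010000", "10100001", "1010000100", "1010001", "1010001011", "101000111", "1010010", "10100100", "10100100000", "10100101", "10100110", "1010011101", "1110", "111000", "111010", "111010011", "1111", "11110", "11110101", "11111"
Count: 21

21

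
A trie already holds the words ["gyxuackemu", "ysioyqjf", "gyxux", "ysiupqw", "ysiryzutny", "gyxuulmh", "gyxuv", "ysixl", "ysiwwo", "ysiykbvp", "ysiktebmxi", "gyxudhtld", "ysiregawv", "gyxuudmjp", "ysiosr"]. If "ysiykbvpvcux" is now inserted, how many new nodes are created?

4

Walking "ysiykbvpvcux" from the root, the first 8 characters ("ysiykbvp") follow existing edges; "v" is the first miss.
So 12 − 8 = 4 new nodes.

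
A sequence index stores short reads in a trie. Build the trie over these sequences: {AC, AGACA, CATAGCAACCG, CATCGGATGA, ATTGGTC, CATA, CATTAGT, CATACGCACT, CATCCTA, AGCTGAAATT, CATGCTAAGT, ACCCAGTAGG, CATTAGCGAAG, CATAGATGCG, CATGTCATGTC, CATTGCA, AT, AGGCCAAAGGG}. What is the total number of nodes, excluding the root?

Insert word by word; a character creates a node only if that edge doesn't already exist:
  "AC" → 2 new (A, C)
  "AGACA" → prefix "A" already present; 4 new (G, A, C, A)
  "CATAGCAACCG" → 11 new (C, A, T, A, G, C, A, A, C, C, G)
  "CATCGGATGA" → prefix "CAT" already present; 7 new (C, G, G, A, T, G, A)
  "ATTGGTC" → prefix "A" already present; 6 new (T, T, G, G, T, C)
  "CATA" → prefix "CATA" already present; 0 new (none)
  "CATTAGT" → prefix "CAT" already present; 4 new (T, A, G, T)
  "CATACGCACT" → prefix "CATA" already present; 6 new (C, G, C, A, C, T)
  "CATCCTA" → prefix "CATC" already present; 3 new (C, T, A)
  "AGCTGAAATT" → prefix "AG" already present; 8 new (C, T, G, A, A, A, T, T)
  "CATGCTAAGT" → prefix "CAT" already present; 7 new (G, C, T, A, A, G, T)
  "ACCCAGTAGG" → prefix "AC" already present; 8 new (C, C, A, G, T, A, G, G)
  "CATTAGCGAAG" → prefix "CATTAG" already present; 5 new (C, G, A, A, G)
  "CATAGATGCG" → prefix "CATAG" already present; 5 new (A, T, G, C, G)
  "CATGTCATGTC" → prefix "CATG" already present; 7 new (T, C, A, T, G, T, C)
  "CATTGCA" → prefix "CATT" already present; 3 new (G, C, A)
  "AT" → prefix "AT" already present; 0 new (none)
  "AGGCCAAAGGG" → prefix "AG" already present; 9 new (G, C, C, A, A, A, G, G, G)
Total nodes = 2 + 4 + 11 + 7 + 6 + 0 + 4 + 6 + 3 + 8 + 7 + 8 + 5 + 5 + 7 + 3 + 0 + 9 = 95

95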